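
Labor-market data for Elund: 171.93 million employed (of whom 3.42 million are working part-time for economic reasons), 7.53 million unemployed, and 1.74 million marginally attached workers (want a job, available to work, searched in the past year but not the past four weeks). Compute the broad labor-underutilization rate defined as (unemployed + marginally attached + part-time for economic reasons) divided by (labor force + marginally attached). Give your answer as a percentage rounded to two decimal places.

Broad underutilization rate ≈ 7.00%.

Labor force = 171.93 + 7.53 = 179.46 million.
Numerator = 7.53 + 1.74 + 3.42 = 12.69 million.
Denominator = 179.46 + 1.74 = 181.20 million.
Broad rate = 12.69 / 181.20 = 7.00%.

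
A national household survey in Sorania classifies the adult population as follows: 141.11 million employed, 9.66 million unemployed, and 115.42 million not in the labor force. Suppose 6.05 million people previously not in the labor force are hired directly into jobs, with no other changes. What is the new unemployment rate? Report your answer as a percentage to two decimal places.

New unemployment rate ≈ 6.16%.

Initially, labor force = 141.11 + 9.66 = 150.77 million, so u = 9.66/150.77 = 6.41%.
After the change, employed and labor force both rise by 6.05; unemployed unchanged → E = 147.16, U = 9.66, labor force = 156.82 million.
New unemployment rate = 9.66 / 156.82 = 6.16%.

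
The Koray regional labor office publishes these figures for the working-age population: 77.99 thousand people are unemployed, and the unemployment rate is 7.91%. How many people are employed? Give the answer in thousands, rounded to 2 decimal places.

About 907.98 thousand are employed.

Labor force = U / u = 77.99 / 0.0791 ≈ 985.97 thousand.
Employed = labor force − unemployed = 985.97 − 77.99 = 907.98 thousand.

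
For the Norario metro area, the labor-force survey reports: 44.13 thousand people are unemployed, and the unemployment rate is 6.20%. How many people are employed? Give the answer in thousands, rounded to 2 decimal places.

Labor force = U / u = 44.13 / 0.0620 ≈ 711.77 thousand.
Employed = labor force − unemployed = 711.77 − 44.13 = 667.64 thousand.

About 667.64 thousand are employed.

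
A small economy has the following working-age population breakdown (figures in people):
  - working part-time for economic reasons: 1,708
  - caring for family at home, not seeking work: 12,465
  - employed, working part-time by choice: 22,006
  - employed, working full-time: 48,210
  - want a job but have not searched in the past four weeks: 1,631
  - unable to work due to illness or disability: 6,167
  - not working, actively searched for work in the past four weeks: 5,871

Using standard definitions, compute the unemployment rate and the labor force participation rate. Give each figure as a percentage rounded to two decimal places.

Employed = 1,708 + 22,006 + 48,210 = 71,924 (anyone who worked, including part-time for economic reasons, counts as employed).
Unemployed = 5,871.
Labor force = 71,924 + 5,871 = 77,795.
Not in labor force = 12,465 + 1,631 + 6,167 = 20,263 (those not working and not actively searching are outside the labor force — including those who want a job but have given up searching).
Civilian working-age population = 77,795 + 20,263 = 98,058.
Unemployment rate = 5,871 / 77,795 = 7.55%.
Labor force participation rate = 77,795 / 98,058 = 79.34%.

Unemployment rate ≈ 7.55%; labor force participation rate ≈ 79.34%.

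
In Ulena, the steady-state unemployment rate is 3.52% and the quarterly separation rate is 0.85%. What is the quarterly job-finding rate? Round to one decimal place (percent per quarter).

Job-finding rate ≈ 23.3% per quarter.

From u* = s/(s+f): f = s·(1−u)/u.
f = 0.85 × (1 − 0.0352) / 0.0352 = 0.8201 / 0.0352 ≈ 23.3% per quarter.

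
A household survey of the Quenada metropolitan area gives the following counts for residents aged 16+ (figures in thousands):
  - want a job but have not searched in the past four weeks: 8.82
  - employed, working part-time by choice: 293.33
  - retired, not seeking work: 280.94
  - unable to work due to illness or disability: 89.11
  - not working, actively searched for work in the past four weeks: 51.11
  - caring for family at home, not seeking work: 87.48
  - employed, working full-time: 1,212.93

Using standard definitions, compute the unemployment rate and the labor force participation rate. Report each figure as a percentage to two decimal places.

Employed = 293.33 + 1,212.93 = 1,506.26 thousand.
Unemployed = 51.11 thousand.
Labor force = 1,506.26 + 51.11 = 1,557.37 thousand.
Not in labor force = 8.82 + 280.94 + 89.11 + 87.48 = 466.35 thousand (those not working and not actively searching are outside the labor force — including those who want a job but have given up searching).
Civilian working-age population = 1,557.37 + 466.35 = 2,023.72 thousand.
Unemployment rate = 51.11 / 1,557.37 = 3.28%.
Labor force participation rate = 1,557.37 / 2,023.72 = 76.96%.

Unemployment rate ≈ 3.28%; labor force participation rate ≈ 76.96%.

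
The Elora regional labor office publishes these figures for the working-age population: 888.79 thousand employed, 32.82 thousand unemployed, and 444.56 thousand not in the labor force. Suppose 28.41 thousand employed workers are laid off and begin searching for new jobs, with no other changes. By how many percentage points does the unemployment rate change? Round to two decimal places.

The unemployment rate changes by +3.08 percentage points.

Initially, labor force = 888.79 + 32.82 = 921.61 thousand, so u = 32.82/921.61 = 3.56%.
After the change, employed falls and unemployed rises by 28.41; labor force unchanged → E = 860.38, U = 61.23, labor force = 921.61 thousand.
New unemployment rate = 61.23 / 921.61 = 6.64%.
Change = 6.64% − 3.56% = +3.08 percentage points.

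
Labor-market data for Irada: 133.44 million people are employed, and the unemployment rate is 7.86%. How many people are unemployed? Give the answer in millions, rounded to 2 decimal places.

About 11.38 million are unemployed.

Let U be the number unemployed. The labor force is E + U, and U/(E+U) = 0.0786.
So U = 0.0786 × 133.44 / (1 − 0.0786) = 10.4884 / 0.9214 ≈ 11.38 million.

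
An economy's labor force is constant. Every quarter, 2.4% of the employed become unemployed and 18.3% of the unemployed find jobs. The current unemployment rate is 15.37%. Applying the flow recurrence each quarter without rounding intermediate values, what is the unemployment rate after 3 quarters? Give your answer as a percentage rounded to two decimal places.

With a fixed labor force, u_{t+1} = u_t + s·(1−u_t) − f·u_t = u_t·(1−s−f) + s.
Here 1−s−f = 0.793 and s = 0.024.
u_1 = 0.153700 × 0.793 + 0.024 = 0.145884.
u_2 = 0.145884 × 0.793 + 0.024 = 0.139686.
u_3 = 0.139686 × 0.793 + 0.024 = 0.134771.

Unemployment rate after three quarters ≈ 13.48%.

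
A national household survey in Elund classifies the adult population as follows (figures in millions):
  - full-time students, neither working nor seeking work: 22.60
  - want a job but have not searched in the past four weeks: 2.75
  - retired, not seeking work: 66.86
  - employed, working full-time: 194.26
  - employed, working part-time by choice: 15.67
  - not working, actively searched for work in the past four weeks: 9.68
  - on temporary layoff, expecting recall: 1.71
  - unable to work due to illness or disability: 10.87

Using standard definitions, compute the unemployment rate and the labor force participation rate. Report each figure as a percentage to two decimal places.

Unemployment rate ≈ 5.15%; labor force participation rate ≈ 68.22%.

Employed = 194.26 + 15.67 = 209.93 million.
Unemployed = 9.68 + 1.71 = 11.39 million (jobless and actively searching, or on temporary layoff).
Labor force = 209.93 + 11.39 = 221.32 million.
Not in labor force = 22.60 + 2.75 + 66.86 + 10.87 = 103.08 million (those not working and not actively searching are outside the labor force — including those who want a job but have given up searching).
Civilian working-age population = 221.32 + 103.08 = 324.40 million.
Unemployment rate = 11.39 / 221.32 = 5.15%.
Labor force participation rate = 221.32 / 324.40 = 68.22%.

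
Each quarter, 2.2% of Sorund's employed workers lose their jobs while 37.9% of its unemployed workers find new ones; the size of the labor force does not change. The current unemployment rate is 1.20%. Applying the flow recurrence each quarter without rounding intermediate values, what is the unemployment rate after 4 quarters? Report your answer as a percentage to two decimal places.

Unemployment rate after four quarters ≈ 4.93%.

With a fixed labor force, u_{t+1} = u_t + s·(1−u_t) − f·u_t = u_t·(1−s−f) + s.
Here 1−s−f = 0.599 and s = 0.022.
u_1 = 0.012000 × 0.599 + 0.022 = 0.029188.
u_2 = 0.029188 × 0.599 + 0.022 = 0.039484.
u_3 = 0.039484 × 0.599 + 0.022 = 0.045651.
u_4 = 0.045651 × 0.599 + 0.022 = 0.049345.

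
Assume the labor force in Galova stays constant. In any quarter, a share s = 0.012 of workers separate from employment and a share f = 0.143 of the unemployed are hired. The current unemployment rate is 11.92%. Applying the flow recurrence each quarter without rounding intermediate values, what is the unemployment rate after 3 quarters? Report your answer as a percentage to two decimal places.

With a fixed labor force, u_{t+1} = u_t + s·(1−u_t) − f·u_t = u_t·(1−s−f) + s.
Here 1−s−f = 0.845 and s = 0.012.
u_1 = 0.119200 × 0.845 + 0.012 = 0.112724.
u_2 = 0.112724 × 0.845 + 0.012 = 0.107252.
u_3 = 0.107252 × 0.845 + 0.012 = 0.102628.

Unemployment rate after three quarters ≈ 10.26%.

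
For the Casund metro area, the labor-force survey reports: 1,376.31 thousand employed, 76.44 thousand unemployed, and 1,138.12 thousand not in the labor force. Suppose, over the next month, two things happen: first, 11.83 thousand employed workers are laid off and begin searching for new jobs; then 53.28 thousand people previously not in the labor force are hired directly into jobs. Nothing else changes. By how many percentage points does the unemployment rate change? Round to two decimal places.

The unemployment rate changes by +0.60 percentage points.

Initially, labor force = 1,376.31 + 76.44 = 1,452.75 thousand, so u = 76.44/1,452.75 = 5.26%.
After the first change, employed falls and unemployed rises by 11.83; labor force unchanged → E = 1,364.48, U = 88.27, labor force = 1,452.75 thousand.
After the second change, employed and labor force both rise by 53.28; unemployed unchanged → E = 1,417.76, U = 88.27, labor force = 1,506.03 thousand.
New unemployment rate = 88.27 / 1,506.03 = 5.86%.
Change = 5.86% − 5.26% = +0.60 percentage points.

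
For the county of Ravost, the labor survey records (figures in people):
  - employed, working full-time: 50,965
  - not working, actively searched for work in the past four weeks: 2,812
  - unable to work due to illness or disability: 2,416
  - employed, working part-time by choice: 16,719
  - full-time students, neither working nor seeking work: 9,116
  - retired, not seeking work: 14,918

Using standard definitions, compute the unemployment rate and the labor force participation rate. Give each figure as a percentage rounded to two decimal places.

Unemployment rate ≈ 3.99%; labor force participation rate ≈ 72.72%.

Employed = 50,965 + 16,719 = 67,684.
Unemployed = 2,812.
Labor force = 67,684 + 2,812 = 70,496.
Not in labor force = 2,416 + 9,116 + 14,918 = 26,450 (those not working and not actively searching are outside the labor force).
Civilian working-age population = 70,496 + 26,450 = 96,946.
Unemployment rate = 2,812 / 70,496 = 3.99%.
Labor force participation rate = 70,496 / 96,946 = 72.72%.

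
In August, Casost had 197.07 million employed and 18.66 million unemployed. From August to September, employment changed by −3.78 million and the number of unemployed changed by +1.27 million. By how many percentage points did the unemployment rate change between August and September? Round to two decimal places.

August: labor force = 197.07 + 18.66 = 215.73; u = 18.66/215.73 = 8.65%.
September: labor force = 193.29 + 19.93 = 213.22; u = 19.93/213.22 = 9.35%.
Change = 9.35% − 8.65% = +0.70 pp.

The unemployment rate changed by +0.70 percentage points.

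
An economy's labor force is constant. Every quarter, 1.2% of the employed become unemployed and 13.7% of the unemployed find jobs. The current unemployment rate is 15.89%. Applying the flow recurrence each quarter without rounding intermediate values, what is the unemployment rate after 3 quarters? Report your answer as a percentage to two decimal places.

With a fixed labor force, u_{t+1} = u_t + s·(1−u_t) − f·u_t = u_t·(1−s−f) + s.
Here 1−s−f = 0.851 and s = 0.012.
u_1 = 0.158900 × 0.851 + 0.012 = 0.147224.
u_2 = 0.147224 × 0.851 + 0.012 = 0.137288.
u_3 = 0.137288 × 0.851 + 0.012 = 0.128832.

Unemployment rate after three quarters ≈ 12.88%.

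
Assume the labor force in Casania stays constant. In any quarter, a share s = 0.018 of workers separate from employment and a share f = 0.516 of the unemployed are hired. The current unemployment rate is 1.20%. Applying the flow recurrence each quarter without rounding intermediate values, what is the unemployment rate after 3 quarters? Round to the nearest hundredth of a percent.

Unemployment rate after three quarters ≈ 3.15%.

With a fixed labor force, u_{t+1} = u_t + s·(1−u_t) − f·u_t = u_t·(1−s−f) + s.
Here 1−s−f = 0.466 and s = 0.018.
u_1 = 0.012000 × 0.466 + 0.018 = 0.023592.
u_2 = 0.023592 × 0.466 + 0.018 = 0.028994.
u_3 = 0.028994 × 0.466 + 0.018 = 0.031511.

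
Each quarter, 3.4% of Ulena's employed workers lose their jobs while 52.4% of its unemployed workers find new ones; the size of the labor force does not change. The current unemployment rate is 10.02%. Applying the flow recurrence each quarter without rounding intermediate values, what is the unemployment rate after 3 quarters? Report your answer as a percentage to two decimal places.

With a fixed labor force, u_{t+1} = u_t + s·(1−u_t) − f·u_t = u_t·(1−s−f) + s.
Here 1−s−f = 0.442 and s = 0.034.
u_1 = 0.100200 × 0.442 + 0.034 = 0.078288.
u_2 = 0.078288 × 0.442 + 0.034 = 0.068603.
u_3 = 0.068603 × 0.442 + 0.034 = 0.064323.

Unemployment rate after three quarters ≈ 6.43%.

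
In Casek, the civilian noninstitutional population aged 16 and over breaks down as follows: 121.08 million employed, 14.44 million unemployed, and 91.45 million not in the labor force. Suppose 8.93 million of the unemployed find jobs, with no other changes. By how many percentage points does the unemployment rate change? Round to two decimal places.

The unemployment rate changes by −6.59 percentage points.

Initially, labor force = 121.08 + 14.44 = 135.52 million, so u = 14.44/135.52 = 10.66%.
After the change, unemployed falls and employed rises by 8.93; labor force unchanged → E = 130.01, U = 5.51, labor force = 135.52 million.
New unemployment rate = 5.51 / 135.52 = 4.07%.
Change = 4.07% − 10.66% = −6.59 percentage points.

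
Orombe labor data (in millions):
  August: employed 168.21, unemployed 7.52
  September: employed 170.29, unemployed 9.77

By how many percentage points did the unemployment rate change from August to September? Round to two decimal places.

August: labor force = 168.21 + 7.52 = 175.73; u = 7.52/175.73 = 4.28%.
September: labor force = 170.29 + 9.77 = 180.06; u = 9.77/180.06 = 5.43%.
Change = 5.43% − 4.28% = +1.15 pp.

The unemployment rate changed by +1.15 percentage points.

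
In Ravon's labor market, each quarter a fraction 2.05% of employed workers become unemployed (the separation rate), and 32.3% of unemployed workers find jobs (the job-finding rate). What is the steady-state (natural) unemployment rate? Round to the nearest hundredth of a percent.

Steady-state unemployment rate ≈ 5.97%.

At steady state the flows balance: s·E = f·U, so U/(E+U) = s/(s+f).
u* = 2.05 / (2.05 + 32.3) = 2.05 / 34.35 = 5.97%.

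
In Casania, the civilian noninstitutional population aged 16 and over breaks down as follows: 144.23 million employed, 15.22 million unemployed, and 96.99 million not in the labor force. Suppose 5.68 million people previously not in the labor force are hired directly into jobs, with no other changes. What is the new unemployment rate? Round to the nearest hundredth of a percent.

New unemployment rate ≈ 9.22%.

Initially, labor force = 144.23 + 15.22 = 159.45 million, so u = 15.22/159.45 = 9.55%.
After the change, employed and labor force both rise by 5.68; unemployed unchanged → E = 149.91, U = 15.22, labor force = 165.13 million.
New unemployment rate = 15.22 / 165.13 = 9.22%.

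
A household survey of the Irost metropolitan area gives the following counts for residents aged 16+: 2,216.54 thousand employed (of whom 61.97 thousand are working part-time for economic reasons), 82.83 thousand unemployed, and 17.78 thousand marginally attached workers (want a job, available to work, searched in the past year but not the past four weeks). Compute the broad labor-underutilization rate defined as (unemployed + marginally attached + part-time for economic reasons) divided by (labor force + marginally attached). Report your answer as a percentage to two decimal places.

Broad underutilization rate ≈ 7.02%.

Labor force = 2,216.54 + 82.83 = 2,299.37 thousand.
Numerator = 82.83 + 17.78 + 61.97 = 162.58 thousand.
Denominator = 2,299.37 + 17.78 = 2,317.15 thousand.
Broad rate = 162.58 / 2,317.15 = 7.02%.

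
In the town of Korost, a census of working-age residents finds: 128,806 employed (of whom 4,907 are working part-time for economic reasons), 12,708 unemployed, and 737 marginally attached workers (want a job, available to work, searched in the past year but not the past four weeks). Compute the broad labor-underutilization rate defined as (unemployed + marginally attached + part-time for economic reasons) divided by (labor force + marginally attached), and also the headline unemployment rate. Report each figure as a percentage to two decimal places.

Broad underutilization rate ≈ 12.90%; headline unemployment rate ≈ 8.98%.

Labor force = 128,806 + 12,708 = 141,514.
Numerator = 12,708 + 737 + 4,907 = 18,352.
Denominator = 141,514 + 737 = 142,251.
Broad rate = 18,352 / 142,251 = 12.90%.
Headline unemployment rate = 12,708 / 141,514 = 8.98%.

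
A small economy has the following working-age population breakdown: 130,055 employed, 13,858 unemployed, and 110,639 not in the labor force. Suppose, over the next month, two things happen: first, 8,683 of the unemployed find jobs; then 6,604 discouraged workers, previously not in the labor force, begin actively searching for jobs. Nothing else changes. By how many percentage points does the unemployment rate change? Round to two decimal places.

The unemployment rate changes by −1.80 percentage points.

Initially, labor force = 130,055 + 13,858 = 143,913, so u = 13,858/143,913 = 9.63%.
After the first change, unemployed falls and employed rises by 8,683; labor force unchanged → E = 138,738, U = 5,175, labor force = 143,913.
After the second change, unemployed and labor force both rise by 6,604 → E = 138,738, U = 11,779, labor force = 150,517.
New unemployment rate = 11,779 / 150,517 = 7.83%.
Change = 7.83% − 9.63% = −1.80 percentage points.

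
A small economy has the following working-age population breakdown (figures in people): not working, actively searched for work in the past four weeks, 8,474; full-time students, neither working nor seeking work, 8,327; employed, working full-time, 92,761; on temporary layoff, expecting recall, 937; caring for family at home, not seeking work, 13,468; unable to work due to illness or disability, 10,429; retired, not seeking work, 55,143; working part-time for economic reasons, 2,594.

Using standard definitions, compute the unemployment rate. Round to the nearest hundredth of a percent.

Unemployment rate ≈ 8.98%.

Employed = 92,761 + 2,594 = 95,355 (anyone who worked, including part-time for economic reasons, counts as employed).
Unemployed = 8,474 + 937 = 9,411 (jobless and actively searching, or on temporary layoff).
Labor force = 95,355 + 9,411 = 104,766.
Unemployment rate = 9,411 / 104,766 = 8.98%.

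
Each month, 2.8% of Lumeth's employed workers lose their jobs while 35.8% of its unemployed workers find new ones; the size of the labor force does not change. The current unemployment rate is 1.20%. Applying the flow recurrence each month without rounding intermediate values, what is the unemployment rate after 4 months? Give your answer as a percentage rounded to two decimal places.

Unemployment rate after four months ≈ 6.39%.

With a fixed labor force, u_{t+1} = u_t + s·(1−u_t) − f·u_t = u_t·(1−s−f) + s.
Here 1−s−f = 0.614 and s = 0.028.
u_1 = 0.012000 × 0.614 + 0.028 = 0.035368.
u_2 = 0.035368 × 0.614 + 0.028 = 0.049716.
u_3 = 0.049716 × 0.614 + 0.028 = 0.058526.
u_4 = 0.058526 × 0.614 + 0.028 = 0.063935.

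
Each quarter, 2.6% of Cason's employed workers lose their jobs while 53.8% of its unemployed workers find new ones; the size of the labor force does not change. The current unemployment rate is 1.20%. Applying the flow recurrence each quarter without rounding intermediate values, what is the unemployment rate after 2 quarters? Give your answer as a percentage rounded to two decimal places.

With a fixed labor force, u_{t+1} = u_t + s·(1−u_t) − f·u_t = u_t·(1−s−f) + s.
Here 1−s−f = 0.436 and s = 0.026.
u_1 = 0.012000 × 0.436 + 0.026 = 0.031232.
u_2 = 0.031232 × 0.436 + 0.026 = 0.039617.

Unemployment rate after two quarters ≈ 3.96%.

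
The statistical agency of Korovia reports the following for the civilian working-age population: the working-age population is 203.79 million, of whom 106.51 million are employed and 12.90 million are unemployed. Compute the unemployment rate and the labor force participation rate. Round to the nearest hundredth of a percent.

Labor force = employed + unemployed = 106.51 + 12.90 = 119.41 million.
Unemployment rate = 12.90 / 119.41 = 10.80%.
Labor force participation rate = 119.41 / 203.79 = 58.59%.

Unemployment rate ≈ 10.80%; labor force participation rate ≈ 58.59%.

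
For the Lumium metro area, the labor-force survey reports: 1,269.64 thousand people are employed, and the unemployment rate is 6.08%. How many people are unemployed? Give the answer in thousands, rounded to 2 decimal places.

Let U be the number unemployed. The labor force is E + U, and U/(E+U) = 0.0608.
So U = 0.0608 × 1,269.64 / (1 − 0.0608) = 77.1941 / 0.9392 ≈ 82.19 thousand.

About 82.19 thousand are unemployed.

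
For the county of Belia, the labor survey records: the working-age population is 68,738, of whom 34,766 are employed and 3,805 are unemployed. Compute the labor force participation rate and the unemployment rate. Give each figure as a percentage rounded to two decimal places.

Labor force = employed + unemployed = 34,766 + 3,805 = 38,571.
Unemployment rate = 3,805 / 38,571 = 9.86%.
Labor force participation rate = 38,571 / 68,738 = 56.11%.

Labor force participation rate ≈ 56.11%; unemployment rate ≈ 9.86%.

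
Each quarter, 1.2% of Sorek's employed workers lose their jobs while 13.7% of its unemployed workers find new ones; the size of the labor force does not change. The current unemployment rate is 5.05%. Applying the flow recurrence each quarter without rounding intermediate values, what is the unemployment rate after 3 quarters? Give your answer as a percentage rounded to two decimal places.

With a fixed labor force, u_{t+1} = u_t + s·(1−u_t) − f·u_t = u_t·(1−s−f) + s.
Here 1−s−f = 0.851 and s = 0.012.
u_1 = 0.050500 × 0.851 + 0.012 = 0.054975.
u_2 = 0.054975 × 0.851 + 0.012 = 0.058784.
u_3 = 0.058784 × 0.851 + 0.012 = 0.062025.

Unemployment rate after three quarters ≈ 6.20%.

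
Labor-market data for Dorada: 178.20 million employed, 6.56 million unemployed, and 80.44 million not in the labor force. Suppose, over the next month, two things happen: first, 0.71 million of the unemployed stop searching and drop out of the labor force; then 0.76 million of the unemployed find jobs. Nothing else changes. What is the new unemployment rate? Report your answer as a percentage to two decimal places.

Initially, labor force = 178.20 + 6.56 = 184.76 million, so u = 6.56/184.76 = 3.55%.
After the first change, unemployed and labor force both fall by 0.71 → E = 178.20, U = 5.85, labor force = 184.05 million.
After the second change, unemployed falls and employed rises by 0.76; labor force unchanged → E = 178.96, U = 5.09, labor force = 184.05 million.
New unemployment rate = 5.09 / 184.05 = 2.77%.

New unemployment rate ≈ 2.77%.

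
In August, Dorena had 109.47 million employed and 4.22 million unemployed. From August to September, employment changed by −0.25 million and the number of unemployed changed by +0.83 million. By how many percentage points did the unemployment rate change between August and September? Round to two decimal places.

August: labor force = 109.47 + 4.22 = 113.69; u = 4.22/113.69 = 3.71%.
September: labor force = 109.22 + 5.05 = 114.27; u = 5.05/114.27 = 4.42%.
Change = 4.42% − 3.71% = +0.71 pp.

The unemployment rate changed by +0.71 percentage points.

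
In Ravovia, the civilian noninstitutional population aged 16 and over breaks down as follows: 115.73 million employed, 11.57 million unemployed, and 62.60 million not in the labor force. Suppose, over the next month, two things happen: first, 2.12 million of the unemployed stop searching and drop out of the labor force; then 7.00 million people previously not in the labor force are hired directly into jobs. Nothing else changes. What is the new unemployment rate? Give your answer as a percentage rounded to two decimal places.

Initially, labor force = 115.73 + 11.57 = 127.30 million, so u = 11.57/127.30 = 9.09%.
After the first change, unemployed and labor force both fall by 2.12 → E = 115.73, U = 9.45, labor force = 125.18 million.
After the second change, employed and labor force both rise by 7.00; unemployed unchanged → E = 122.73, U = 9.45, labor force = 132.18 million.
New unemployment rate = 9.45 / 132.18 = 7.15%.

New unemployment rate ≈ 7.15%.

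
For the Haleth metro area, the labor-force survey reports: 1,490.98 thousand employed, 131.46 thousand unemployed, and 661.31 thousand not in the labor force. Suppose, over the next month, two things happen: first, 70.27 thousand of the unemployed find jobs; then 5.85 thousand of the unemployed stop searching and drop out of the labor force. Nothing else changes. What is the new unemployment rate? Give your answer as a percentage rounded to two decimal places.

New unemployment rate ≈ 3.42%.

Initially, labor force = 1,490.98 + 131.46 = 1,622.44 thousand, so u = 131.46/1,622.44 = 8.10%.
After the first change, unemployed falls and employed rises by 70.27; labor force unchanged → E = 1,561.25, U = 61.19, labor force = 1,622.44 thousand.
After the second change, unemployed and labor force both fall by 5.85 → E = 1,561.25, U = 55.34, labor force = 1,616.59 thousand.
New unemployment rate = 55.34 / 1,616.59 = 3.42%.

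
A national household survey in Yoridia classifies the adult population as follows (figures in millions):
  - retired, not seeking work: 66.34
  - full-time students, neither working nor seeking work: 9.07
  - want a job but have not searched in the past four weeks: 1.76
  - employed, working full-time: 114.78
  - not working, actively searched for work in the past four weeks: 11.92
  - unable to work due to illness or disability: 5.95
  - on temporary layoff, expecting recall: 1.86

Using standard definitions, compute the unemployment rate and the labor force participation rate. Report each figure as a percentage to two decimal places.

Employed = 114.78 million.
Unemployed = 11.92 + 1.86 = 13.78 million (jobless and actively searching, or on temporary layoff).
Labor force = 114.78 + 13.78 = 128.56 million.
Not in labor force = 66.34 + 9.07 + 1.76 + 5.95 = 83.12 million (those not working and not actively searching are outside the labor force — including those who want a job but have given up searching).
Civilian working-age population = 128.56 + 83.12 = 211.68 million.
Unemployment rate = 13.78 / 128.56 = 10.72%.
Labor force participation rate = 128.56 / 211.68 = 60.73%.

Unemployment rate ≈ 10.72%; labor force participation rate ≈ 60.73%.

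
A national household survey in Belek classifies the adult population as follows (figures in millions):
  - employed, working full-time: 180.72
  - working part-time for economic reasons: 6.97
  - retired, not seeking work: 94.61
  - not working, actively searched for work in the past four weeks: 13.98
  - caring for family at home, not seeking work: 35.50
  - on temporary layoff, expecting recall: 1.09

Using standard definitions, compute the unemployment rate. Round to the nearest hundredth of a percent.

Employed = 180.72 + 6.97 = 187.69 million (anyone who worked, including part-time for economic reasons, counts as employed).
Unemployed = 13.98 + 1.09 = 15.07 million (jobless and actively searching, or on temporary layoff).
Labor force = 187.69 + 15.07 = 202.76 million.
Unemployment rate = 15.07 / 202.76 = 7.43%.

Unemployment rate ≈ 7.43%.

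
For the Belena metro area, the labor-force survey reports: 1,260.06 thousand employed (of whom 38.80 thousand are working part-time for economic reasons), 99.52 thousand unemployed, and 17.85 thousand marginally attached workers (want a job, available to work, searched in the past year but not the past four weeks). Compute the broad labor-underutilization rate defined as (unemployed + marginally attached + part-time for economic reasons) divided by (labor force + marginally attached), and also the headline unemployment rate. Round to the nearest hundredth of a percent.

Labor force = 1,260.06 + 99.52 = 1,359.58 thousand.
Numerator = 99.52 + 17.85 + 38.80 = 156.17 thousand.
Denominator = 1,359.58 + 17.85 = 1,377.43 thousand.
Broad rate = 156.17 / 1,377.43 = 11.34%.
Headline unemployment rate = 99.52 / 1,359.58 = 7.32%.

Broad underutilization rate ≈ 11.34%; headline unemployment rate ≈ 7.32%.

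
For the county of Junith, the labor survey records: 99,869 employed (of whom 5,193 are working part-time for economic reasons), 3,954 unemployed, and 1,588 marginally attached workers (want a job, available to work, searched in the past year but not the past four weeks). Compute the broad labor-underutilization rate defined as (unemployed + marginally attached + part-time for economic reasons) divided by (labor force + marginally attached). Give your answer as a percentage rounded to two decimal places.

Broad underutilization rate ≈ 10.18%.

Labor force = 99,869 + 3,954 = 103,823.
Numerator = 3,954 + 1,588 + 5,193 = 10,735.
Denominator = 103,823 + 1,588 = 105,411.
Broad rate = 10,735 / 105,411 = 10.18%.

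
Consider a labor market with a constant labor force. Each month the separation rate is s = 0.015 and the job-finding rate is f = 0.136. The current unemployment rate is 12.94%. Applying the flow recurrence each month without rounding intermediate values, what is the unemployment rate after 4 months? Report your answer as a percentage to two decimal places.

With a fixed labor force, u_{t+1} = u_t + s·(1−u_t) − f·u_t = u_t·(1−s−f) + s.
Here 1−s−f = 0.849 and s = 0.015.
u_1 = 0.129400 × 0.849 + 0.015 = 0.124861.
u_2 = 0.124861 × 0.849 + 0.015 = 0.121007.
u_3 = 0.121007 × 0.849 + 0.015 = 0.117735.
u_4 = 0.117735 × 0.849 + 0.015 = 0.114957.

Unemployment rate after four months ≈ 11.50%.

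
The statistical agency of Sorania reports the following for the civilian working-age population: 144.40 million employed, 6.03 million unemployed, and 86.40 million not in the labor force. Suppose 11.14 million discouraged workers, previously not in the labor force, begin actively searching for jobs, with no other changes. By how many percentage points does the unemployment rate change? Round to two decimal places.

Initially, labor force = 144.40 + 6.03 = 150.43 million, so u = 6.03/150.43 = 4.01%.
After the change, unemployed and labor force both rise by 11.14 → E = 144.40, U = 17.17, labor force = 161.57 million.
New unemployment rate = 17.17 / 161.57 = 10.63%.
Change = 10.63% − 4.01% = +6.62 percentage points.

The unemployment rate changes by +6.62 percentage points.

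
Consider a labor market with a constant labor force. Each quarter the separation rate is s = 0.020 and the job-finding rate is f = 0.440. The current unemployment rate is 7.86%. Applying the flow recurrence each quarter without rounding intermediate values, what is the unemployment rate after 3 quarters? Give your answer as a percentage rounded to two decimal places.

With a fixed labor force, u_{t+1} = u_t + s·(1−u_t) − f·u_t = u_t·(1−s−f) + s.
Here 1−s−f = 0.540 and s = 0.020.
u_1 = 0.078600 × 0.540 + 0.020 = 0.062444.
u_2 = 0.062444 × 0.540 + 0.020 = 0.053720.
u_3 = 0.053720 × 0.540 + 0.020 = 0.049009.

Unemployment rate after three quarters ≈ 4.90%.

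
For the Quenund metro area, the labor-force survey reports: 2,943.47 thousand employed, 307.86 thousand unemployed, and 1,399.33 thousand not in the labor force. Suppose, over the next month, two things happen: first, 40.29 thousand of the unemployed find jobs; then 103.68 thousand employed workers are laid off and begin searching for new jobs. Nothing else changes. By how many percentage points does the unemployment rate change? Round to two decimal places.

Initially, labor force = 2,943.47 + 307.86 = 3,251.33 thousand, so u = 307.86/3,251.33 = 9.47%.
After the first change, unemployed falls and employed rises by 40.29; labor force unchanged → E = 2,983.76, U = 267.57, labor force = 3,251.33 thousand.
After the second change, employed falls and unemployed rises by 103.68; labor force unchanged → E = 2,880.08, U = 371.25, labor force = 3,251.33 thousand.
New unemployment rate = 371.25 / 3,251.33 = 11.42%.
Change = 11.42% − 9.47% = +1.95 percentage points.

The unemployment rate changes by +1.95 percentage points.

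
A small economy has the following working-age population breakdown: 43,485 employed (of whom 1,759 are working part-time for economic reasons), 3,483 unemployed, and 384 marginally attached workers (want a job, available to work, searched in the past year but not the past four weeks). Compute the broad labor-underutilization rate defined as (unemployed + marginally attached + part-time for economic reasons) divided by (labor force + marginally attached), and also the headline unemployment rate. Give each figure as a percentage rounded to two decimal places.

Broad underutilization rate ≈ 11.88%; headline unemployment rate ≈ 7.42%.

Labor force = 43,485 + 3,483 = 46,968.
Numerator = 3,483 + 384 + 1,759 = 5,626.
Denominator = 46,968 + 384 = 47,352.
Broad rate = 5,626 / 47,352 = 11.88%.
Headline unemployment rate = 3,483 / 46,968 = 7.42%.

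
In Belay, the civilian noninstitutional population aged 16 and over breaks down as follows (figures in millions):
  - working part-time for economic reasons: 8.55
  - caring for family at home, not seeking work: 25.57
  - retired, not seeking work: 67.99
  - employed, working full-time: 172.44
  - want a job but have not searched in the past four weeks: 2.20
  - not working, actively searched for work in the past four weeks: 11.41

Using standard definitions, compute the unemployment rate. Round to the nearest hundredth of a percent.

Employed = 8.55 + 172.44 = 180.99 million (anyone who worked, including part-time for economic reasons, counts as employed).
Unemployed = 11.41 million.
Labor force = 180.99 + 11.41 = 192.40 million.
Unemployment rate = 11.41 / 192.40 = 5.93%.

Unemployment rate ≈ 5.93%.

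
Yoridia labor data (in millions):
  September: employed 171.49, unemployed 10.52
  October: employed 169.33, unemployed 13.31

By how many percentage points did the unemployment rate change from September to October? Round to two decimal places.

September: labor force = 171.49 + 10.52 = 182.01; u = 10.52/182.01 = 5.78%.
October: labor force = 169.33 + 13.31 = 182.64; u = 13.31/182.64 = 7.29%.
Change = 7.29% − 5.78% = +1.51 pp.

The unemployment rate changed by +1.51 percentage points.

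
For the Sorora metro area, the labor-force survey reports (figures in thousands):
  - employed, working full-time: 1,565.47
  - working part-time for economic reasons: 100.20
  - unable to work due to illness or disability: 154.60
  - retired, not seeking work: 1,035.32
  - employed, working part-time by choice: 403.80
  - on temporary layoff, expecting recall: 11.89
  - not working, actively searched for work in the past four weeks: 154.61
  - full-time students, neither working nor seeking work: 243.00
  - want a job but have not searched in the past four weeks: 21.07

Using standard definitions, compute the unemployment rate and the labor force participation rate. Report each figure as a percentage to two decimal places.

Employed = 1,565.47 + 100.20 + 403.80 = 2,069.47 thousand (anyone who worked, including part-time for economic reasons, counts as employed).
Unemployed = 11.89 + 154.61 = 166.50 thousand (jobless and actively searching, or on temporary layoff).
Labor force = 2,069.47 + 166.50 = 2,235.97 thousand.
Not in labor force = 154.60 + 1,035.32 + 243.00 + 21.07 = 1,453.99 thousand (those not working and not actively searching are outside the labor force — including those who want a job but have given up searching).
Civilian working-age population = 2,235.97 + 1,453.99 = 3,689.96 thousand.
Unemployment rate = 166.50 / 2,235.97 = 7.45%.
Labor force participation rate = 2,235.97 / 3,689.96 = 60.60%.

Unemployment rate ≈ 7.45%; labor force participation rate ≈ 60.60%.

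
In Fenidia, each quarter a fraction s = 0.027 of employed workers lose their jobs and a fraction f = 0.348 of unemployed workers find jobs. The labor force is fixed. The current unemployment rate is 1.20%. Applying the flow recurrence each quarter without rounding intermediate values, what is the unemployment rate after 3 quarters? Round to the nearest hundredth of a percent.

With a fixed labor force, u_{t+1} = u_t + s·(1−u_t) − f·u_t = u_t·(1−s−f) + s.
Here 1−s−f = 0.625 and s = 0.027.
u_1 = 0.012000 × 0.625 + 0.027 = 0.034500.
u_2 = 0.034500 × 0.625 + 0.027 = 0.048563.
u_3 = 0.048563 × 0.625 + 0.027 = 0.057352.

Unemployment rate after three quarters ≈ 5.74%.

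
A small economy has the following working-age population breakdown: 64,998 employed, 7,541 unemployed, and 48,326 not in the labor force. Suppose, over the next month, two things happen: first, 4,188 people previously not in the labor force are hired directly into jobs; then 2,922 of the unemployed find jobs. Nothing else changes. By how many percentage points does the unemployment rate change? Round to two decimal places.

Initially, labor force = 64,998 + 7,541 = 72,539, so u = 7,541/72,539 = 10.40%.
After the first change, employed and labor force both rise by 4,188; unemployed unchanged → E = 69,186, U = 7,541, labor force = 76,727.
After the second change, unemployed falls and employed rises by 2,922; labor force unchanged → E = 72,108, U = 4,619, labor force = 76,727.
New unemployment rate = 4,619 / 76,727 = 6.02%.
Change = 6.02% − 10.40% = −4.38 percentage points.

The unemployment rate changes by −4.38 percentage points.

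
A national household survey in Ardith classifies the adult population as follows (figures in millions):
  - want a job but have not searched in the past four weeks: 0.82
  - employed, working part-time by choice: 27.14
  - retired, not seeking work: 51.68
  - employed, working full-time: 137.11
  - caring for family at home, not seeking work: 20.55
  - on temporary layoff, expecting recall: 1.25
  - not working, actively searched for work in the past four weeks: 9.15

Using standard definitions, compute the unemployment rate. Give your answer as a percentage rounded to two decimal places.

Unemployment rate ≈ 5.95%.

Employed = 27.14 + 137.11 = 164.25 million.
Unemployed = 1.25 + 9.15 = 10.40 million (jobless and actively searching, or on temporary layoff).
Labor force = 164.25 + 10.40 = 174.65 million.
Unemployment rate = 10.40 / 174.65 = 5.95%.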